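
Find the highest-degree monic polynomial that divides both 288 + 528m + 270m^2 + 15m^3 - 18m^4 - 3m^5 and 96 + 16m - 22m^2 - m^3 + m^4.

-32 - 16m + 2m^2 + m^3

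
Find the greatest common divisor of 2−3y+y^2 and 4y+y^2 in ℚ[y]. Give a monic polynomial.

1

Apply the Euclidean algorithm:
  y^2−3y+2 = (y^2+4y) + (−7y+2)
  y^2+4y = (−(1/7)y−30/49)(−7y+2) + (60/49)
  −7y+2 = (−(343/60)y+49/30)(60/49) + (0)
The last nonzero remainder is the constant 60/49, so the polynomials are coprime and gcd = 1.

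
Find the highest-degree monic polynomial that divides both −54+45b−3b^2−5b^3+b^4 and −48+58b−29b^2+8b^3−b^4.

6−5b+b^2

Repeated division with remainder:
  b^4−5b^3−3b^2+45b−54 = (−1)(−b^4+8b^3−29b^2+58b−48) + (3b^3−32b^2+103b−102)
  −b^4+8b^3−29b^2+58b−48 = (−(1/3)b−8/9)(3b^3−32b^2+103b−102) + (−(208/9)b^2+(1040/9)b−416/3)
  3b^3−32b^2+103b−102 = (−(27/208)b+153/208)(−(208/9)b^2+(1040/9)b−416/3) + (0)
Last nonzero remainder: −(208/9)b^2+(1040/9)b−416/3. Dividing through by −208/9 gives the monic gcd b^2−5b+6.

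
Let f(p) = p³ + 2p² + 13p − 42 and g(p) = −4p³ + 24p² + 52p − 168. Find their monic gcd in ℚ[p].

Repeated division with remainder:
  p³ + 2p² + 13p − 42 = (−1/4)(−4p³ + 24p² + 52p − 168) + (8p² + 26p − 84)
  −4p³ + 24p² + 52p − 168 = (−(1/2)p + 37/8)(8p² + 26p − 84) + (−(441/4)p + 441/2)
  8p² + 26p − 84 = (−(32/441)p − 8/21)(−(441/4)p + 441/2) + (0)
Last nonzero remainder: −(441/4)p + 441/2. Dividing through by −441/4 gives the monic gcd p − 2.

p − 2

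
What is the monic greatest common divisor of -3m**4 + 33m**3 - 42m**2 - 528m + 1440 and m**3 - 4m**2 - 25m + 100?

Apply the Euclidean algorithm:
  -3m**4 + 33m**3 - 42m**2 - 528m + 1440 = (-3m + 21)(m**3 - 4m**2 - 25m + 100) + (-33m**2 + 297m - 660)
  m**3 - 4m**2 - 25m + 100 = (-(1/33)m - 5/33)(-33m**2 + 297m - 660) + (0)
Last nonzero remainder: -33m**2 + 297m - 660. Dividing through by -33 gives the monic gcd m**2 - 9m + 20.

m**2 - 9m + 20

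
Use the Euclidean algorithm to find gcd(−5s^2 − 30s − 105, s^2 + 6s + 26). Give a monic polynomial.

Euclidean algorithm in ℚ[s]:
  −5s^2 − 30s − 105 = (−5)(s^2 + 6s + 26) + (25)
  s^2 + 6s + 26 = ((1/25)s^2 + (6/25)s + 26/25)(25) + (0)
The last nonzero remainder is the constant 25, so the polynomials are coprime and gcd = 1.

1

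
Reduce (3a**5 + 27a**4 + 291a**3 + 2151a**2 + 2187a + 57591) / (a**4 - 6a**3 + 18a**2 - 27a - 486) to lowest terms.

(3a**3 + 36a**2 + 318a + 2133)/(a**2 - 3a - 18)

Apply the Euclidean algorithm:
  3a**5 + 27a**4 + 291a**3 + 2151a**2 + 2187a + 57591 = (3a + 45)(a**4 - 6a**3 + 18a**2 - 27a - 486) + (507a**3 + 1422a**2 + 4860a + 79461)
  a**4 - 6a**3 + 18a**2 - 27a - 486 = ((1/507)a - 496/28561)(507a**3 + 1422a**2 + 4860a + 79461) + ((945630/28561)a**2 - (2836890/28561)a + 25532010/28561)
  507a**3 + 1422a**2 + 4860a + 79461 = ((4826809/315210)a + 9339447/105070)((945630/28561)a**2 - (2836890/28561)a + 25532010/28561) + (0)
Last nonzero remainder: (945630/28561)a**2 - (2836890/28561)a + 25532010/28561. Dividing through by 945630/28561 gives the monic gcd a**2 - 3a + 27.
Cancel a**2 - 3a + 27 from numerator and denominator to get the reduced form.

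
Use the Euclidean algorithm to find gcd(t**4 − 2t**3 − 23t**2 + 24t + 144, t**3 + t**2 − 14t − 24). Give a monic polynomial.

t**2 − t − 12

Repeated division with remainder:
  t**4 − 2t**3 − 23t**2 + 24t + 144 = (t − 3)(t**3 + t**2 − 14t − 24) + (−6t**2 + 6t + 72)
  t**3 + t**2 − 14t − 24 = (−(1/6)t − 1/3)(−6t**2 + 6t + 72) + (0)
Last nonzero remainder: −6t**2 + 6t + 72. Dividing through by −6 gives the monic gcd t**2 − t − 12.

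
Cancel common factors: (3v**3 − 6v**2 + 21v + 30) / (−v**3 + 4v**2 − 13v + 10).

Repeated division with remainder:
  3v**3 − 6v**2 + 21v + 30 = (−3)(−v**3 + 4v**2 − 13v + 10) + (6v**2 − 18v + 60)
  −v**3 + 4v**2 − 13v + 10 = (−(1/6)v + 1/6)(6v**2 − 18v + 60) + (0)
Last nonzero remainder: 6v**2 − 18v + 60. Dividing through by 6 gives the monic gcd v**2 − 3v + 10.
Cancel v**2 − 3v + 10 from numerator and denominator to get the reduced form.

(−3v − 3)/(v − 1)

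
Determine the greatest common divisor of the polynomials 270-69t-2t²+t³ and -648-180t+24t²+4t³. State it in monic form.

By polynomial division,
  t³-2t²-69t+270 = (1/4)(4t³+24t²-180t-648) + (-8t²-24t+432)
  4t³+24t²-180t-648 = (-(1/2)t-3/2)(-8t²-24t+432) + (0)
Last nonzero remainder: -8t²-24t+432. Dividing through by -8 gives the monic gcd t²+3t-54.

-54+3t+t²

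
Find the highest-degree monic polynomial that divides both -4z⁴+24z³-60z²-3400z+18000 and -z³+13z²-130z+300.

z²-10z+100

Repeated division with remainder:
  -4z⁴+24z³-60z²-3400z+18000 = (4z+28)(-z³+13z²-130z+300) + (96z²-960z+9600)
  -z³+13z²-130z+300 = (-(1/96)z+1/32)(96z²-960z+9600) + (0)
Last nonzero remainder: 96z²-960z+9600. Dividing through by 96 gives the monic gcd z²-10z+100.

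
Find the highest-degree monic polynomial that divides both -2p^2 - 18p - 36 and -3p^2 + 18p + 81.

p + 3

Apply the Euclidean algorithm:
  -2p^2 - 18p - 36 = (2/3)(-3p^2 + 18p + 81) + (-30p - 90)
  -3p^2 + 18p + 81 = ((1/10)p - 9/10)(-30p - 90) + (0)
Last nonzero remainder: -30p - 90. Dividing through by -30 gives the monic gcd p + 3.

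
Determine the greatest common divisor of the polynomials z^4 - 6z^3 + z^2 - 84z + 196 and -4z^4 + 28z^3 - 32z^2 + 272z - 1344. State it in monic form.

By polynomial division,
  z^4 - 6z^3 + z^2 - 84z + 196 = (-1/4)(-4z^4 + 28z^3 - 32z^2 + 272z - 1344) + (z^3 - 7z^2 - 16z - 140)
  -4z^4 + 28z^3 - 32z^2 + 272z - 1344 = (-4z)(z^3 - 7z^2 - 16z - 140) + (-96z^2 - 288z - 1344)
  z^3 - 7z^2 - 16z - 140 = (-(1/96)z + 5/48)(-96z^2 - 288z - 1344) + (0)
Last nonzero remainder: -96z^2 - 288z - 1344. Dividing through by -96 gives the monic gcd z^2 + 3z + 14.

z^2 + 3z + 14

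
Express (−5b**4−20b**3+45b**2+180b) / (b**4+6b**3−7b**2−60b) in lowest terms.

(−5b−15)/(b+5)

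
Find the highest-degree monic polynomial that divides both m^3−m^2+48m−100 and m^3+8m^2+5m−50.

m−2

Apply the Euclidean algorithm:
  m^3−m^2+48m−100 = (m^3+8m^2+5m−50) + (−9m^2+43m−50)
  m^3+8m^2+5m−50 = (−(1/9)m−115/81)(−9m^2+43m−50) + ((4900/81)m−9800/81)
  −9m^2+43m−50 = (−(729/4900)m+81/196)((4900/81)m−9800/81) + (0)
Last nonzero remainder: (4900/81)m−9800/81. Dividing through by 4900/81 gives the monic gcd m−2.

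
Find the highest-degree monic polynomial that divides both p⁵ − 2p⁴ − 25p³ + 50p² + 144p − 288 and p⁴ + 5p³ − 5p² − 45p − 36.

p³ + 4p² − 9p − 36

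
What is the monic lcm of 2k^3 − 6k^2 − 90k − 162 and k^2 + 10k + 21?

k^4 + 4k^3 − 66k^2 − 396k − 567

By polynomial division,
  2k^3 − 6k^2 − 90k − 162 = (2k − 26)(k^2 + 10k + 21) + (128k + 384)
  k^2 + 10k + 21 = ((1/128)k + 7/128)(128k + 384) + (0)
Last nonzero remainder: 128k + 384. Dividing through by 128 gives the monic gcd k + 3.
Then lcm(f, g) = f·g / gcd(f, g); expanding and making the result monic gives the answer.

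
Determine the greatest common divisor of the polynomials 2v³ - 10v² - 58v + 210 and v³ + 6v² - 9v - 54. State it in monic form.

Apply the Euclidean algorithm:
  2v³ - 10v² - 58v + 210 = (2)(v³ + 6v² - 9v - 54) + (-22v² - 40v + 318)
  v³ + 6v² - 9v - 54 = (-(1/22)v - 23/121)(-22v² - 40v + 318) + (-(260/121)v + 780/121)
  -22v² - 40v + 318 = ((1331/130)v + 6413/130)(-(260/121)v + 780/121) + (0)
Last nonzero remainder: -(260/121)v + 780/121. Dividing through by -260/121 gives the monic gcd v - 3.

v - 3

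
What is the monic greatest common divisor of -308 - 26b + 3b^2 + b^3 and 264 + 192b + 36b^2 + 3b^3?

Apply the Euclidean algorithm:
  b^3 + 3b^2 - 26b - 308 = (1/3)(3b^3 + 36b^2 + 192b + 264) + (-9b^2 - 90b - 396)
  3b^3 + 36b^2 + 192b + 264 = (-(1/3)b - 2/3)(-9b^2 - 90b - 396) + (0)
Last nonzero remainder: -9b^2 - 90b - 396. Dividing through by -9 gives the monic gcd b^2 + 10b + 44.

44 + 10b + b^2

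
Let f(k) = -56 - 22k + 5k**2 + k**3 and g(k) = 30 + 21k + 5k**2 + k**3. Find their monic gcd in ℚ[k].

2 + k

Euclidean algorithm in ℚ[k]:
  k**3 + 5k**2 - 22k - 56 = (k**3 + 5k**2 + 21k + 30) + (-43k - 86)
  k**3 + 5k**2 + 21k + 30 = (-(1/43)k**2 - (3/43)k - 15/43)(-43k - 86) + (0)
Last nonzero remainder: -43k - 86. Dividing through by -43 gives the monic gcd k + 2.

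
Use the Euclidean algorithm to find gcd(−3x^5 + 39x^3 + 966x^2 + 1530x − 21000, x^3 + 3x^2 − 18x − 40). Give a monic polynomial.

x^2 + x − 20

By polynomial division,
  −3x^5 + 39x^3 + 966x^2 + 1530x − 21000 = (−3x^2 + 9x − 42)(x^3 + 3x^2 − 18x − 40) + (1134x^2 + 1134x − 22680)
  x^3 + 3x^2 − 18x − 40 = ((1/1134)x + 1/567)(1134x^2 + 1134x − 22680) + (0)
Last nonzero remainder: 1134x^2 + 1134x − 22680. Dividing through by 1134 gives the monic gcd x^2 + x − 20.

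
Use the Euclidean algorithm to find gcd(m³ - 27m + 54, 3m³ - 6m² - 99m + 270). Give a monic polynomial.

m² + 3m - 18

By polynomial division,
  m³ - 27m + 54 = (1/3)(3m³ - 6m² - 99m + 270) + (2m² + 6m - 36)
  3m³ - 6m² - 99m + 270 = ((3/2)m - 15/2)(2m² + 6m - 36) + (0)
Last nonzero remainder: 2m² + 6m - 36. Dividing through by 2 gives the monic gcd m² + 3m - 18.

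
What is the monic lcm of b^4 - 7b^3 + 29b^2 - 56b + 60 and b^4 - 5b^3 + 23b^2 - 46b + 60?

b^6 - 9b^5 + 55b^4 - 198b^3 + 520b^2 - 792b + 720

Euclidean algorithm in ℚ[b]:
  b^4 - 7b^3 + 29b^2 - 56b + 60 = (b^4 - 5b^3 + 23b^2 - 46b + 60) + (-2b^3 + 6b^2 - 10b)
  b^4 - 5b^3 + 23b^2 - 46b + 60 = (-(1/2)b + 1)(-2b^3 + 6b^2 - 10b) + (12b^2 - 36b + 60)
  -2b^3 + 6b^2 - 10b = (-(1/6)b)(12b^2 - 36b + 60) + (0)
Last nonzero remainder: 12b^2 - 36b + 60. Dividing through by 12 gives the monic gcd b^2 - 3b + 5.
Then lcm(f, g) = f·g / gcd(f, g); expanding and making the result monic gives the answer.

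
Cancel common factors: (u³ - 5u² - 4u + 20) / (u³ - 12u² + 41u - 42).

By polynomial division,
  u³ - 5u² - 4u + 20 = (u³ - 12u² + 41u - 42) + (7u² - 45u + 62)
  u³ - 12u² + 41u - 42 = ((1/7)u - 39/49)(7u² - 45u + 62) + (-(180/49)u + 360/49)
  7u² - 45u + 62 = (-(343/180)u + 1519/180)(-(180/49)u + 360/49) + (0)
Last nonzero remainder: -(180/49)u + 360/49. Dividing through by -180/49 gives the monic gcd u - 2.
Cancel u - 2 from numerator and denominator to get the reduced form.

(u² - 3u - 10)/(u² - 10u + 21)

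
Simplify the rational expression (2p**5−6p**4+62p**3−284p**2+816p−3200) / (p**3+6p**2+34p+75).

Apply the Euclidean algorithm:
  2p**5−6p**4+62p**3−284p**2+816p−3200 = (2p**2−18p+102)(p**3+6p**2+34p+75) + (−434p**2−1302p−10850)
  p**3+6p**2+34p+75 = (−(1/434)p−3/434)(−434p**2−1302p−10850) + (0)
Last nonzero remainder: −434p**2−1302p−10850. Dividing through by −434 gives the monic gcd p**2+3p+25.
Cancel p**2+3p+25 from numerator and denominator to get the reduced form.

(2p**3−12p**2+48p−128)/(p+3)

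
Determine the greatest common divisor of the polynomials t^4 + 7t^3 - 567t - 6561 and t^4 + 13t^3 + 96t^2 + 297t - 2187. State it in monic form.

t^3 + 16t^2 + 144t + 729

By polynomial division,
  t^4 + 7t^3 - 567t - 6561 = (t^4 + 13t^3 + 96t^2 + 297t - 2187) + (-6t^3 - 96t^2 - 864t - 4374)
  t^4 + 13t^3 + 96t^2 + 297t - 2187 = (-(1/6)t + 1/2)(-6t^3 - 96t^2 - 864t - 4374) + (0)
Last nonzero remainder: -6t^3 - 96t^2 - 864t - 4374. Dividing through by -6 gives the monic gcd t^3 + 16t^2 + 144t + 729.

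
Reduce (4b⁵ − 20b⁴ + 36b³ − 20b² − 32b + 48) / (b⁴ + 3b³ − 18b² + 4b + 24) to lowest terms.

(4b² − 8b + 12)/(b + 6)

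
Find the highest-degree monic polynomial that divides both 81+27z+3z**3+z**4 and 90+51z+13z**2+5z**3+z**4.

9+6z+z**2

By polynomial division,
  z**4+3z**3+27z+81 = (z**4+5z**3+13z**2+51z+90) + (-2z**3-13z**2-24z-9)
  z**4+5z**3+13z**2+51z+90 = (-(1/2)z+3/4)(-2z**3-13z**2-24z-9) + ((43/4)z**2+(129/2)z+387/4)
  -2z**3-13z**2-24z-9 = (-(8/43)z-4/43)((43/4)z**2+(129/2)z+387/4) + (0)
Last nonzero remainder: (43/4)z**2+(129/2)z+387/4. Dividing through by 43/4 gives the monic gcd z**2+6z+9.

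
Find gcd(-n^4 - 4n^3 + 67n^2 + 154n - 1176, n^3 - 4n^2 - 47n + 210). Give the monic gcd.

n^2 + n - 42

Apply the Euclidean algorithm:
  -n^4 - 4n^3 + 67n^2 + 154n - 1176 = (-n - 8)(n^3 - 4n^2 - 47n + 210) + (-12n^2 - 12n + 504)
  n^3 - 4n^2 - 47n + 210 = (-(1/12)n + 5/12)(-12n^2 - 12n + 504) + (0)
Last nonzero remainder: -12n^2 - 12n + 504. Dividing through by -12 gives the monic gcd n^2 + n - 42.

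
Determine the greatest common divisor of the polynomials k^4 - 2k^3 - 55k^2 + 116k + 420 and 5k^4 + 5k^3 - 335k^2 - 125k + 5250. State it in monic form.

Apply the Euclidean algorithm:
  k^4 - 2k^3 - 55k^2 + 116k + 420 = (1/5)(5k^4 + 5k^3 - 335k^2 - 125k + 5250) + (-3k^3 + 12k^2 + 141k - 630)
  5k^4 + 5k^3 - 335k^2 - 125k + 5250 = (-(5/3)k - 25/3)(-3k^3 + 12k^2 + 141k - 630) + (0)
Last nonzero remainder: -3k^3 + 12k^2 + 141k - 630. Dividing through by -3 gives the monic gcd k^3 - 4k^2 - 47k + 210.

k^3 - 4k^2 - 47k + 210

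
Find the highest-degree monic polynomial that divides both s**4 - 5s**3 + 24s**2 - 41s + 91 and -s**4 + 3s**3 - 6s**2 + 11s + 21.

s**2 - s + 7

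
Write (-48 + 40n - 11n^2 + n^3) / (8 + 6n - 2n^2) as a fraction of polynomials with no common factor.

By polynomial division,
  n^3 - 11n^2 + 40n - 48 = (-(1/2)n + 4)(-2n^2 + 6n + 8) + (20n - 80)
  -2n^2 + 6n + 8 = (-(1/10)n - 1/10)(20n - 80) + (0)
Last nonzero remainder: 20n - 80. Dividing through by 20 gives the monic gcd n - 4.
Cancel n - 4 from numerator and denominator to get the reduced form.

(-12 + 7n - n^2)/(2 + 2n)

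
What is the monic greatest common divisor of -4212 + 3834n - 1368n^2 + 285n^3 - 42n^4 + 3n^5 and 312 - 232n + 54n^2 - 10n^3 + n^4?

-156 + 38n - 8n^2 + n^3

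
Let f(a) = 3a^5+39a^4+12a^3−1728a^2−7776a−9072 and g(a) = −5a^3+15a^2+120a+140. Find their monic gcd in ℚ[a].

a^2−5a−14

By polynomial division,
  3a^5+39a^4+12a^3−1728a^2−7776a−9072 = (−(3/5)a^2−(48/5)a−228/5)(−5a^3+15a^2+120a+140) + (192a^2−960a−2688)
  −5a^3+15a^2+120a+140 = (−(5/192)a−5/96)(192a^2−960a−2688) + (0)
Last nonzero remainder: 192a^2−960a−2688. Dividing through by 192 gives the monic gcd a^2−5a−14.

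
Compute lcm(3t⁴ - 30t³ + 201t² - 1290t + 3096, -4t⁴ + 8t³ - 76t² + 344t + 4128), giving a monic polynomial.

t⁵ - 6t⁴ + 27t³ - 162t² - 688t + 4128

Apply the Euclidean algorithm:
  3t⁴ - 30t³ + 201t² - 1290t + 3096 = (-3/4)(-4t⁴ + 8t³ - 76t² + 344t + 4128) + (-24t³ + 144t² - 1032t + 6192)
  -4t⁴ + 8t³ - 76t² + 344t + 4128 = ((1/6)t + 2/3)(-24t³ + 144t² - 1032t + 6192) + (0)
Last nonzero remainder: -24t³ + 144t² - 1032t + 6192. Dividing through by -24 gives the monic gcd t³ - 6t² + 43t - 258.
Then lcm(f, g) = f·g / gcd(f, g); expanding and making the result monic gives the answer.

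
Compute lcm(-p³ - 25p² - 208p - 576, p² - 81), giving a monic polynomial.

p⁴ + 16p³ - 17p² - 1296p - 5184

By polynomial division,
  -p³ - 25p² - 208p - 576 = (-p - 25)(p² - 81) + (-289p - 2601)
  p² - 81 = (-(1/289)p + 9/289)(-289p - 2601) + (0)
Last nonzero remainder: -289p - 2601. Dividing through by -289 gives the monic gcd p + 9.
Then lcm(f, g) = f·g / gcd(f, g); expanding and making the result monic gives the answer.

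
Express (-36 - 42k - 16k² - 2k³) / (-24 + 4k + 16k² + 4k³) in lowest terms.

Repeated division with remainder:
  -2k³ - 16k² - 42k - 36 = (-1/2)(4k³ + 16k² + 4k - 24) + (-8k² - 40k - 48)
  4k³ + 16k² + 4k - 24 = (-(1/2)k + 1/2)(-8k² - 40k - 48) + (0)
Last nonzero remainder: -8k² - 40k - 48. Dividing through by -8 gives the monic gcd k² + 5k + 6.
Cancel k² + 5k + 6 from numerator and denominator to get the reduced form.

(-3 - k)/(-2 + 2k)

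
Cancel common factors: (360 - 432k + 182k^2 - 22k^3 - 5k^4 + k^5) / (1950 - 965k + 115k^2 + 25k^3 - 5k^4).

Apply the Euclidean algorithm:
  k^5 - 5k^4 - 22k^3 + 182k^2 - 432k + 360 = (-(1/5)k)(-5k^4 + 25k^3 + 115k^2 - 965k + 1950) + (k^3 - 11k^2 - 42k + 360)
  -5k^4 + 25k^3 + 115k^2 - 965k + 1950 = (-5k - 30)(k^3 - 11k^2 - 42k + 360) + (-425k^2 - 425k + 12750)
  k^3 - 11k^2 - 42k + 360 = (-(1/425)k + 12/425)(-425k^2 - 425k + 12750) + (0)
Last nonzero remainder: -425k^2 - 425k + 12750. Dividing through by -425 gives the monic gcd k^2 + k - 30.
Cancel k^2 + k - 30 from numerator and denominator to get the reduced form.

(12 - 14k + 6k^2 - k^3)/(65 - 30k + 5k^2)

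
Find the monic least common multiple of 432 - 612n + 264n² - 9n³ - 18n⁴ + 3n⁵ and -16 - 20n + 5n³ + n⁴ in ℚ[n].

288 + 24n - 292n² + 54n³ + 67n⁴ - 19n⁵ - 3n⁶ + n⁷

Repeated division with remainder:
  3n⁵ - 18n⁴ - 9n³ + 264n² - 612n + 432 = (3n - 33)(n⁴ + 5n³ - 20n - 16) + (156n³ + 324n² - 1224n - 96)
  n⁴ + 5n³ - 20n - 16 = ((1/156)n + 19/1014)(156n³ + 324n² - 1224n - 96) + ((300/169)n² + (600/169)n - 2400/169)
  156n³ + 324n² - 1224n - 96 = ((2197/25)n + 169/25)((300/169)n² + (600/169)n - 2400/169) + (0)
Last nonzero remainder: (300/169)n² + (600/169)n - 2400/169. Dividing through by 300/169 gives the monic gcd n² + 2n - 8.
Then lcm(f, g) = f·g / gcd(f, g); expanding and making the result monic gives the answer.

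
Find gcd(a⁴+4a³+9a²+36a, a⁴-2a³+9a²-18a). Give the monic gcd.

Euclidean algorithm in ℚ[a]:
  a⁴+4a³+9a²+36a = (a⁴-2a³+9a²-18a) + (6a³+54a)
  a⁴-2a³+9a²-18a = ((1/6)a-1/3)(6a³+54a) + (0)
Last nonzero remainder: 6a³+54a. Dividing through by 6 gives the monic gcd a³+9a.

a³+9a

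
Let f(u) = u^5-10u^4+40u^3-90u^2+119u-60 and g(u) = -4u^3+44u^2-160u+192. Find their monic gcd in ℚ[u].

u^2-7u+12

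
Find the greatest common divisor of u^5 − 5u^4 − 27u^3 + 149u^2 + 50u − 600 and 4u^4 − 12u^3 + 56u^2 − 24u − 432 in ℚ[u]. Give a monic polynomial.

u^2 − u − 6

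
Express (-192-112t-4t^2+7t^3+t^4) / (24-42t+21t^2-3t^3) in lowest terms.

Repeated division with remainder:
  t^4+7t^3-4t^2-112t-192 = (-(1/3)t-14/3)(-3t^3+21t^2-42t+24) + (80t^2-300t-80)
  -3t^3+21t^2-42t+24 = (-(3/80)t+39/320)(80t^2-300t-80) + (-(135/16)t+135/4)
  80t^2-300t-80 = (-(256/27)t-64/27)(-(135/16)t+135/4) + (0)
Last nonzero remainder: -(135/16)t+135/4. Dividing through by -135/16 gives the monic gcd t-4.
Cancel t-4 from numerator and denominator to get the reduced form.

(-48-40t-11t^2-t^3)/(6-9t+3t^2)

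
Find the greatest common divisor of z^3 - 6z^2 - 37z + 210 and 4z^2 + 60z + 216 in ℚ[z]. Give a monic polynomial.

By polynomial division,
  z^3 - 6z^2 - 37z + 210 = ((1/4)z - 21/4)(4z^2 + 60z + 216) + (224z + 1344)
  4z^2 + 60z + 216 = ((1/56)z + 9/56)(224z + 1344) + (0)
Last nonzero remainder: 224z + 1344. Dividing through by 224 gives the monic gcd z + 6.

z + 6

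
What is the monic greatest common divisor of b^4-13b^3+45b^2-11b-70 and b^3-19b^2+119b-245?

b^2-12b+35

Euclidean algorithm in ℚ[b]:
  b^4-13b^3+45b^2-11b-70 = (b+6)(b^3-19b^2+119b-245) + (40b^2-480b+1400)
  b^3-19b^2+119b-245 = ((1/40)b-7/40)(40b^2-480b+1400) + (0)
Last nonzero remainder: 40b^2-480b+1400. Dividing through by 40 gives the monic gcd b^2-12b+35.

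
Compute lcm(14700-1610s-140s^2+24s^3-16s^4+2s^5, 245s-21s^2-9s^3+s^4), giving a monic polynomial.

Apply the Euclidean algorithm:
  2s^5-16s^4+24s^3-140s^2-1610s+14700 = (2s+2)(s^4-9s^3-21s^2+245s) + (84s^3-588s^2-2100s+14700)
  s^4-9s^3-21s^2+245s = ((1/84)s-1/42)(84s^3-588s^2-2100s+14700) + (-10s^2+20s+350)
  84s^3-588s^2-2100s+14700 = (-(42/5)s+42)(-10s^2+20s+350) + (0)
Last nonzero remainder: -10s^2+20s+350. Dividing through by -10 gives the monic gcd s^2-2s-35.
Then lcm(f, g) = f·g / gcd(f, g); expanding and making the result monic gives the answer.

-51450s+12985s^2-315s^3-154s^4+68s^5-15s^6+s^7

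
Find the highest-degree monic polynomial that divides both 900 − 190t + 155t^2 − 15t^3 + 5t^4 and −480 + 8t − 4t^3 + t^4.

20 − 2t + t^2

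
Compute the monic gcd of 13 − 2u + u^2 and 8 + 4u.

By polynomial division,
  u^2 − 2u + 13 = ((1/4)u − 1)(4u + 8) + (21)
  4u + 8 = ((4/21)u + 8/21)(21) + (0)
The last nonzero remainder is the constant 21, so the polynomials are coprime and gcd = 1.

1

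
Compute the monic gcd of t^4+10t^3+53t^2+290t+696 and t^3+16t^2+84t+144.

t^2+10t+24

By polynomial division,
  t^4+10t^3+53t^2+290t+696 = (t−6)(t^3+16t^2+84t+144) + (65t^2+650t+1560)
  t^3+16t^2+84t+144 = ((1/65)t+6/65)(65t^2+650t+1560) + (0)
Last nonzero remainder: 65t^2+650t+1560. Dividing through by 65 gives the monic gcd t^2+10t+24.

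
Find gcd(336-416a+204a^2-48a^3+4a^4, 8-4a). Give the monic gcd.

Euclidean algorithm in ℚ[a]:
  4a^4-48a^3+204a^2-416a+336 = (-a^3+10a^2-31a+42)(-4a+8) + (0)
Last nonzero remainder: -4a+8. Dividing through by -4 gives the monic gcd a-2.

-2+a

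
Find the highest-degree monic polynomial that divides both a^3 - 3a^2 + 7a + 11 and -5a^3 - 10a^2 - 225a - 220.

a + 1

Repeated division with remainder:
  a^3 - 3a^2 + 7a + 11 = (-1/5)(-5a^3 - 10a^2 - 225a - 220) + (-5a^2 - 38a - 33)
  -5a^3 - 10a^2 - 225a - 220 = (a - 28/5)(-5a^2 - 38a - 33) + (-(2024/5)a - 2024/5)
  -5a^2 - 38a - 33 = ((25/2024)a + 15/184)(-(2024/5)a - 2024/5) + (0)
Last nonzero remainder: -(2024/5)a - 2024/5. Dividing through by -2024/5 gives the monic gcd a + 1.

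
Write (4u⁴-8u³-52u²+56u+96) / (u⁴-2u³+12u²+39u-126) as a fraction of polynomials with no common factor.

By polynomial division,
  4u⁴-8u³-52u²+56u+96 = (4)(u⁴-2u³+12u²+39u-126) + (-100u²-100u+600)
  u⁴-2u³+12u²+39u-126 = (-(1/100)u²+(3/100)u-21/100)(-100u²-100u+600) + (0)
Last nonzero remainder: -100u²-100u+600. Dividing through by -100 gives the monic gcd u²+u-6.
Cancel u²+u-6 from numerator and denominator to get the reduced form.

(4u²-12u-16)/(u²-3u+21)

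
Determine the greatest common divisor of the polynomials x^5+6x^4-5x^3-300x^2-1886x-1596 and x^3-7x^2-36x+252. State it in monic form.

x^2-x-42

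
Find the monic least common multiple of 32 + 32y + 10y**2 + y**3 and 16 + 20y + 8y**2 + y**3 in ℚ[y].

64 + 96y + 52y**2 + 12y**3 + y**4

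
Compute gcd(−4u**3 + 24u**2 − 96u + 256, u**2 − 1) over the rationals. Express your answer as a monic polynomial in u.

Euclidean algorithm in ℚ[u]:
  −4u**3 + 24u**2 − 96u + 256 = (−4u + 24)(u**2 − 1) + (−100u + 280)
  u**2 − 1 = (−(1/100)u − 7/250)(−100u + 280) + (171/25)
  −100u + 280 = (−(2500/171)u + 7000/171)(171/25) + (0)
The last nonzero remainder is the constant 171/25, so the polynomials are coprime and gcd = 1.

1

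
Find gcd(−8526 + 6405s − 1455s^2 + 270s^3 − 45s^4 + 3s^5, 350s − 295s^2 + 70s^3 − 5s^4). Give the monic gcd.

Repeated division with remainder:
  3s^5 − 45s^4 + 270s^3 − 1455s^2 + 6405s − 8526 = (−(3/5)s + 3/5)(−5s^4 + 70s^3 − 295s^2 + 350s) + (51s^3 − 1068s^2 + 6195s − 8526)
  −5s^4 + 70s^3 − 295s^2 + 350s = (−(5/51)s − 590/867)(51s^3 − 1068s^2 + 6195s − 8526) + (−(119770/289)s^2 + (1077930/289)s − 1676780/289)
  51s^3 − 1068s^2 + 6195s − 8526 = (−(14739/119770)s + 867/590)(−(119770/289)s^2 + (1077930/289)s − 1676780/289) + (0)
Last nonzero remainder: −(119770/289)s^2 + (1077930/289)s − 1676780/289. Dividing through by −119770/289 gives the monic gcd s^2 − 9s + 14.

14 − 9s + s^2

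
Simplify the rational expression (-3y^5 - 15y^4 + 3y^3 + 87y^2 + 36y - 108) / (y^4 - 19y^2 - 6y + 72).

(-3y^2 - 3y + 6)/(y - 4)

Repeated division with remainder:
  -3y^5 - 15y^4 + 3y^3 + 87y^2 + 36y - 108 = (-3y - 15)(y^4 - 19y^2 - 6y + 72) + (-54y^3 - 216y^2 + 162y + 972)
  y^4 - 19y^2 - 6y + 72 = (-(1/54)y + 2/27)(-54y^3 - 216y^2 + 162y + 972) + (0)
Last nonzero remainder: -54y^3 - 216y^2 + 162y + 972. Dividing through by -54 gives the monic gcd y^3 + 4y^2 - 3y - 18.
Cancel y^3 + 4y^2 - 3y - 18 from numerator and denominator to get the reduced form.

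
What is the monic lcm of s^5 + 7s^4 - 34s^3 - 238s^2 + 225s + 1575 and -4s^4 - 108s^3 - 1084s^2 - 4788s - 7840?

s^7 + 22s^6 + 127s^5 - 356s^4 - 5249s^3 - 8378s^2 + 36225s + 88200

By polynomial division,
  s^5 + 7s^4 - 34s^3 - 238s^2 + 225s + 1575 = (-(1/4)s + 5)(-4s^4 - 108s^3 - 1084s^2 - 4788s - 7840) + (235s^3 + 3985s^2 + 22205s + 40775)
  -4s^4 - 108s^3 - 1084s^2 - 4788s - 7840 = (-(4/235)s - 1888/11045)(235s^3 + 3985s^2 + 22205s + 40775) + (-(54912/2209)s^2 - (658944/2209)s - 1921920/2209)
  235s^3 + 3985s^2 + 22205s + 40775 = (-(519115/54912)s - 2573485/54912)(-(54912/2209)s^2 - (658944/2209)s - 1921920/2209) + (0)
Last nonzero remainder: -(54912/2209)s^2 - (658944/2209)s - 1921920/2209. Dividing through by -54912/2209 gives the monic gcd s^2 + 12s + 35.
Then lcm(f, g) = f·g / gcd(f, g); expanding and making the result monic gives the answer.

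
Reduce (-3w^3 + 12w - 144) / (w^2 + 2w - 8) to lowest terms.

(-3w^2 + 12w - 36)/(w - 2)

Repeated division with remainder:
  -3w^3 + 12w - 144 = (-3w + 6)(w^2 + 2w - 8) + (-24w - 96)
  w^2 + 2w - 8 = (-(1/24)w + 1/12)(-24w - 96) + (0)
Last nonzero remainder: -24w - 96. Dividing through by -24 gives the monic gcd w + 4.
Cancel w + 4 from numerator and denominator to get the reduced form.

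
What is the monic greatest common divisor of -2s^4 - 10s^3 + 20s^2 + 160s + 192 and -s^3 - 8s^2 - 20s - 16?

s^2 + 6s + 8

Apply the Euclidean algorithm:
  -2s^4 - 10s^3 + 20s^2 + 160s + 192 = (2s - 6)(-s^3 - 8s^2 - 20s - 16) + (12s^2 + 72s + 96)
  -s^3 - 8s^2 - 20s - 16 = (-(1/12)s - 1/6)(12s^2 + 72s + 96) + (0)
Last nonzero remainder: 12s^2 + 72s + 96. Dividing through by 12 gives the monic gcd s^2 + 6s + 8.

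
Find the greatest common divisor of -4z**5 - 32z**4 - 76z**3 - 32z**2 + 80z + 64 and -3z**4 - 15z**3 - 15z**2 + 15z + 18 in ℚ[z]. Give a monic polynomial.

z**3 + 2z**2 - z - 2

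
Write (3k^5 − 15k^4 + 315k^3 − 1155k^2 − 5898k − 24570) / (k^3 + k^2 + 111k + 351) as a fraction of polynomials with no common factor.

(3k^3 − 9k^2 − 54k − 210)/(k + 3)

Repeated division with remainder:
  3k^5 − 15k^4 + 315k^3 − 1155k^2 − 5898k − 24570 = (3k^2 − 18k)(k^3 + k^2 + 111k + 351) + (−210k^2 + 420k − 24570)
  k^3 + k^2 + 111k + 351 = (−(1/210)k − 1/70)(−210k^2 + 420k − 24570) + (0)
Last nonzero remainder: −210k^2 + 420k − 24570. Dividing through by −210 gives the monic gcd k^2 − 2k + 117.
Cancel k^2 − 2k + 117 from numerator and denominator to get the reduced form.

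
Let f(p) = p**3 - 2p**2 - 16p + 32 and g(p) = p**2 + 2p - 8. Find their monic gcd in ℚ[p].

p**2 + 2p - 8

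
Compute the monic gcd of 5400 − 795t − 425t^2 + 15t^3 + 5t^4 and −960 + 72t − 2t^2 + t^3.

By polynomial division,
  5t^4 + 15t^3 − 425t^2 − 795t + 5400 = (5t + 25)(t^3 − 2t^2 + 72t − 960) + (−735t^2 + 2205t + 29400)
  t^3 − 2t^2 + 72t − 960 = (−(1/735)t − 1/735)(−735t^2 + 2205t + 29400) + (115t − 920)
  −735t^2 + 2205t + 29400 = (−(147/23)t − 735/23)(115t − 920) + (0)
Last nonzero remainder: 115t − 920. Dividing through by 115 gives the monic gcd t − 8.

−8 + t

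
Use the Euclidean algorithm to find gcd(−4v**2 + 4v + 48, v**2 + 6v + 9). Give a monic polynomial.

Repeated division with remainder:
  −4v**2 + 4v + 48 = (−4)(v**2 + 6v + 9) + (28v + 84)
  v**2 + 6v + 9 = ((1/28)v + 3/28)(28v + 84) + (0)
Last nonzero remainder: 28v + 84. Dividing through by 28 gives the monic gcd v + 3.

v + 3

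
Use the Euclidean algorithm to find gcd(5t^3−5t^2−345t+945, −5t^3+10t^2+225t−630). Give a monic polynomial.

Repeated division with remainder:
  5t^3−5t^2−345t+945 = (−1)(−5t^3+10t^2+225t−630) + (5t^2−120t+315)
  −5t^3+10t^2+225t−630 = (−t−22)(5t^2−120t+315) + (−2100t+6300)
  5t^2−120t+315 = (−(1/420)t+1/20)(−2100t+6300) + (0)
Last nonzero remainder: −2100t+6300. Dividing through by −2100 gives the monic gcd t−3.

t−3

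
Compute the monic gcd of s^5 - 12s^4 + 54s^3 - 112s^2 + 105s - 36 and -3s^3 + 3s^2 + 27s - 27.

By polynomial division,
  s^5 - 12s^4 + 54s^3 - 112s^2 + 105s - 36 = (-(1/3)s^2 + (11/3)s - 52/3)(-3s^3 + 3s^2 + 27s - 27) + (-168s^2 + 672s - 504)
  -3s^3 + 3s^2 + 27s - 27 = ((1/56)s + 3/56)(-168s^2 + 672s - 504) + (0)
Last nonzero remainder: -168s^2 + 672s - 504. Dividing through by -168 gives the monic gcd s^2 - 4s + 3.

s^2 - 4s + 3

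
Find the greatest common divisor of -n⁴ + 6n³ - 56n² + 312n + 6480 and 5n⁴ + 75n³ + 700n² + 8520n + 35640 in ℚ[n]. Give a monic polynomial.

Euclidean algorithm in ℚ[n]:
  -n⁴ + 6n³ - 56n² + 312n + 6480 = (-1/5)(5n⁴ + 75n³ + 700n² + 8520n + 35640) + (21n³ + 84n² + 2016n + 13608)
  5n⁴ + 75n³ + 700n² + 8520n + 35640 = ((5/21)n + 55/21)(21n³ + 84n² + 2016n + 13608) + (0)
Last nonzero remainder: 21n³ + 84n² + 2016n + 13608. Dividing through by 21 gives the monic gcd n³ + 4n² + 96n + 648.

n³ + 4n² + 96n + 648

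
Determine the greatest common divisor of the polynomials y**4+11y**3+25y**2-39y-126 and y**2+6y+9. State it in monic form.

y**2+6y+9

Repeated division with remainder:
  y**4+11y**3+25y**2-39y-126 = (y**2+5y-14)(y**2+6y+9) + (0)
The last nonzero remainder y**2+6y+9 is already monic.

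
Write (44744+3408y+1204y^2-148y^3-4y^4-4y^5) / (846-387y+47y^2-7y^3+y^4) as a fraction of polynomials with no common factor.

(952+32y+4y^2-4y^3)/(18-9y+y^2)

Euclidean algorithm in ℚ[y]:
  -4y^5-4y^4-148y^3+1204y^2+3408y+44744 = (-4y-32)(y^4-7y^3+47y^2-387y+846) + (-184y^3+1160y^2-5592y+71816)
  y^4-7y^3+47y^2-387y+846 = (-(1/184)y+2/529)(-184y^3+1160y^2-5592y+71816) + ((6466/529)y^2+(12932/529)y+303902/529)
  -184y^3+1160y^2-5592y+71816 = (-(48668/3233)y+404156/3233)((6466/529)y^2+(12932/529)y+303902/529) + (0)
Last nonzero remainder: (6466/529)y^2+(12932/529)y+303902/529. Dividing through by 6466/529 gives the monic gcd y^2+2y+47.
Cancel y^2+2y+47 from numerator and denominator to get the reduced form.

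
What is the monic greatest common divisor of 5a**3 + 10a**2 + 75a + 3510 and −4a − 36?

a + 9

Apply the Euclidean algorithm:
  5a**3 + 10a**2 + 75a + 3510 = (−(5/4)a**2 + (35/4)a − 195/2)(−4a − 36) + (0)
Last nonzero remainder: −4a − 36. Dividing through by −4 gives the monic gcd a + 9.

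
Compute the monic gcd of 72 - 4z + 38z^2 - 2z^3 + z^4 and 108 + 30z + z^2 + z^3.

36 - 2z + z^2

Repeated division with remainder:
  z^4 - 2z^3 + 38z^2 - 4z + 72 = (z - 3)(z^3 + z^2 + 30z + 108) + (11z^2 - 22z + 396)
  z^3 + z^2 + 30z + 108 = ((1/11)z + 3/11)(11z^2 - 22z + 396) + (0)
Last nonzero remainder: 11z^2 - 22z + 396. Dividing through by 11 gives the monic gcd z^2 - 2z + 36.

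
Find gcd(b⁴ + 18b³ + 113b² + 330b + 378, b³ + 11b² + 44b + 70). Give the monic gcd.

Apply the Euclidean algorithm:
  b⁴ + 18b³ + 113b² + 330b + 378 = (b + 7)(b³ + 11b² + 44b + 70) + (−8b² − 48b − 112)
  b³ + 11b² + 44b + 70 = (−(1/8)b − 5/8)(−8b² − 48b − 112) + (0)
Last nonzero remainder: −8b² − 48b − 112. Dividing through by −8 gives the monic gcd b² + 6b + 14.

b² + 6b + 14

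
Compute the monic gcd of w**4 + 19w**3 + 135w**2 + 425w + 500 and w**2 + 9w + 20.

Repeated division with remainder:
  w**4 + 19w**3 + 135w**2 + 425w + 500 = (w**2 + 10w + 25)(w**2 + 9w + 20) + (0)
The last nonzero remainder w**2 + 9w + 20 is already monic.

w**2 + 9w + 20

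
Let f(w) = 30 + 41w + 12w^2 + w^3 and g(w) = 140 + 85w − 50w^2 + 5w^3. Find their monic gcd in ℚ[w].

1 + w

Repeated division with remainder:
  w^3 + 12w^2 + 41w + 30 = (1/5)(5w^3 − 50w^2 + 85w + 140) + (22w^2 + 24w + 2)
  5w^3 − 50w^2 + 85w + 140 = ((5/22)w − 305/121)(22w^2 + 24w + 2) + ((17550/121)w + 17550/121)
  22w^2 + 24w + 2 = ((1331/8775)w + 121/8775)((17550/121)w + 17550/121) + (0)
Last nonzero remainder: (17550/121)w + 17550/121. Dividing through by 17550/121 gives the monic gcd w + 1.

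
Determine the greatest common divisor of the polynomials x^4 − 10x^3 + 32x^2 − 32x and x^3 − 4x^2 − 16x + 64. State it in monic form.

x^2 − 8x + 16

Euclidean algorithm in ℚ[x]:
  x^4 − 10x^3 + 32x^2 − 32x = (x − 6)(x^3 − 4x^2 − 16x + 64) + (24x^2 − 192x + 384)
  x^3 − 4x^2 − 16x + 64 = ((1/24)x + 1/6)(24x^2 − 192x + 384) + (0)
Last nonzero remainder: 24x^2 − 192x + 384. Dividing through by 24 gives the monic gcd x^2 − 8x + 16.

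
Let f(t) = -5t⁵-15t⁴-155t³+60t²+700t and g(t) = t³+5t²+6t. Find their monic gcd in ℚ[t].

Euclidean algorithm in ℚ[t]:
  -5t⁵-15t⁴-155t³+60t²+700t = (-5t²+10t-175)(t³+5t²+6t) + (875t²+1750t)
  t³+5t²+6t = ((1/875)t+3/875)(875t²+1750t) + (0)
Last nonzero remainder: 875t²+1750t. Dividing through by 875 gives the monic gcd t²+2t.

t²+2t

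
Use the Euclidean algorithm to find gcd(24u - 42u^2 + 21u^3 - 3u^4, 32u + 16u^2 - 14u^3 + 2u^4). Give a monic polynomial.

-4u + u^2

By polynomial division,
  -3u^4 + 21u^3 - 42u^2 + 24u = (-3/2)(2u^4 - 14u^3 + 16u^2 + 32u) + (-18u^2 + 72u)
  2u^4 - 14u^3 + 16u^2 + 32u = (-(1/9)u^2 + (1/3)u + 4/9)(-18u^2 + 72u) + (0)
Last nonzero remainder: -18u^2 + 72u. Dividing through by -18 gives the monic gcd u^2 - 4u.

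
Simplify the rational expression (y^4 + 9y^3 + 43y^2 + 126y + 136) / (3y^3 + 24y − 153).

By polynomial division,
  y^4 + 9y^3 + 43y^2 + 126y + 136 = ((1/3)y + 3)(3y^3 + 24y − 153) + (35y^2 + 105y + 595)
  3y^3 + 24y − 153 = ((3/35)y − 9/35)(35y^2 + 105y + 595) + (0)
Last nonzero remainder: 35y^2 + 105y + 595. Dividing through by 35 gives the monic gcd y^2 + 3y + 17.
Cancel y^2 + 3y + 17 from numerator and denominator to get the reduced form.

(y^2 + 6y + 8)/(3y − 9)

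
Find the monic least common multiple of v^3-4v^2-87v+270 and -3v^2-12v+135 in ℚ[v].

Apply the Euclidean algorithm:
  v^3-4v^2-87v+270 = (-(1/3)v+8/3)(-3v^2-12v+135) + (-10v-90)
  -3v^2-12v+135 = ((3/10)v-3/2)(-10v-90) + (0)
Last nonzero remainder: -10v-90. Dividing through by -10 gives the monic gcd v+9.
Then lcm(f, g) = f·g / gcd(f, g); expanding and making the result monic gives the answer.

v^4-9v^3-67v^2+705v-1350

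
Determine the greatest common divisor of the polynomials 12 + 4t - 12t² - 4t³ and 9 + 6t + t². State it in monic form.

Euclidean algorithm in ℚ[t]:
  -4t³ - 12t² + 4t + 12 = (-4t + 12)(t² + 6t + 9) + (-32t - 96)
  t² + 6t + 9 = (-(1/32)t - 3/32)(-32t - 96) + (0)
Last nonzero remainder: -32t - 96. Dividing through by -32 gives the monic gcd t + 3.

3 + t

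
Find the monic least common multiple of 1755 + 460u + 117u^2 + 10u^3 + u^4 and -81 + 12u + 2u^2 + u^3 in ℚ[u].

-5265 + 375u + 109u^2 + 87u^3 + 7u^4 + u^5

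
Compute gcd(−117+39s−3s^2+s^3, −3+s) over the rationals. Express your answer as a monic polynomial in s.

Apply the Euclidean algorithm:
  s^3−3s^2+39s−117 = (s^2+39)(s−3) + (0)
The last nonzero remainder s−3 is already monic.

−3+s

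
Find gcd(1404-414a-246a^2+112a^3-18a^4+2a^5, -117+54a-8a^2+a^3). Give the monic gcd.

-117+54a-8a^2+a^3

Repeated division with remainder:
  2a^5-18a^4+112a^3-246a^2-414a+1404 = (2a^2-2a-12)(a^3-8a^2+54a-117) + (0)
The last nonzero remainder a^3-8a^2+54a-117 is already monic.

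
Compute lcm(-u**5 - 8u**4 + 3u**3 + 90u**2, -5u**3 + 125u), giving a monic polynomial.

u**6 + 3u**5 - 43u**4 - 75u**3 + 450u**2

Repeated division with remainder:
  -u**5 - 8u**4 + 3u**3 + 90u**2 = ((1/5)u**2 + (8/5)u + 22/5)(-5u**3 + 125u) + (-110u**2 - 550u)
  -5u**3 + 125u = ((1/22)u - 5/22)(-110u**2 - 550u) + (0)
Last nonzero remainder: -110u**2 - 550u. Dividing through by -110 gives the monic gcd u**2 + 5u.
Then lcm(f, g) = f·g / gcd(f, g); expanding and making the result monic gives the answer.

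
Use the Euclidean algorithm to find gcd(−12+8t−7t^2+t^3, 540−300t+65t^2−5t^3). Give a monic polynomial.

By polynomial division,
  t^3−7t^2+8t−12 = (−1/5)(−5t^3+65t^2−300t+540) + (6t^2−52t+96)
  −5t^3+65t^2−300t+540 = (−(5/6)t+65/18)(6t^2−52t+96) + (−(290/9)t+580/3)
  6t^2−52t+96 = (−(27/145)t+72/145)(−(290/9)t+580/3) + (0)
Last nonzero remainder: −(290/9)t+580/3. Dividing through by −290/9 gives the monic gcd t−6.

−6+t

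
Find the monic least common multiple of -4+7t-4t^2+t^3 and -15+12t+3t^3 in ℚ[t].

-20+31t-17t^2+8t^3-3t^4+t^5

Euclidean algorithm in ℚ[t]:
  t^3-4t^2+7t-4 = (1/3)(3t^3+12t-15) + (-4t^2+3t+1)
  3t^3+12t-15 = (-(3/4)t-9/16)(-4t^2+3t+1) + ((231/16)t-231/16)
  -4t^2+3t+1 = (-(64/231)t-16/231)((231/16)t-231/16) + (0)
Last nonzero remainder: (231/16)t-231/16. Dividing through by 231/16 gives the monic gcd t-1.
Then lcm(f, g) = f·g / gcd(f, g); expanding and making the result monic gives the answer.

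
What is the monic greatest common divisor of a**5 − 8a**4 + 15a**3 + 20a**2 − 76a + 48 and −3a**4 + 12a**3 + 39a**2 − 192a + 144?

a**3 − 8a**2 + 19a − 12

Euclidean algorithm in ℚ[a]:
  a**5 − 8a**4 + 15a**3 + 20a**2 − 76a + 48 = (−(1/3)a + 4/3)(−3a**4 + 12a**3 + 39a**2 − 192a + 144) + (12a**3 − 96a**2 + 228a − 144)
  −3a**4 + 12a**3 + 39a**2 − 192a + 144 = (−(1/4)a − 1)(12a**3 − 96a**2 + 228a − 144) + (0)
Last nonzero remainder: 12a**3 − 96a**2 + 228a − 144. Dividing through by 12 gives the monic gcd a**3 − 8a**2 + 19a − 12.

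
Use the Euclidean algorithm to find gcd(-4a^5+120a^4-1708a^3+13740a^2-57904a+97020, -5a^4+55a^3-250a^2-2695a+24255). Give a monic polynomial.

a^3-18a^2+176a-693

Apply the Euclidean algorithm:
  -4a^5+120a^4-1708a^3+13740a^2-57904a+97020 = ((4/5)a-76/5)(-5a^4+55a^3-250a^2-2695a+24255) + (-672a^3+12096a^2-118272a+465696)
  -5a^4+55a^3-250a^2-2695a+24255 = ((5/672)a+5/96)(-672a^3+12096a^2-118272a+465696) + (0)
Last nonzero remainder: -672a^3+12096a^2-118272a+465696. Dividing through by -672 gives the monic gcd a^3-18a^2+176a-693.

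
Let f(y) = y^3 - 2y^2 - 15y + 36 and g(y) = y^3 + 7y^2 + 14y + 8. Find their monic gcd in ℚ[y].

y + 4

Euclidean algorithm in ℚ[y]:
  y^3 - 2y^2 - 15y + 36 = (y^3 + 7y^2 + 14y + 8) + (-9y^2 - 29y + 28)
  y^3 + 7y^2 + 14y + 8 = (-(1/9)y - 34/81)(-9y^2 - 29y + 28) + ((400/81)y + 1600/81)
  -9y^2 - 29y + 28 = (-(729/400)y + 567/400)((400/81)y + 1600/81) + (0)
Last nonzero remainder: (400/81)y + 1600/81. Dividing through by 400/81 gives the monic gcd y + 4.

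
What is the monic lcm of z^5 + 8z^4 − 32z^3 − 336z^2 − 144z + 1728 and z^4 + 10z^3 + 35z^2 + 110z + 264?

Euclidean algorithm in ℚ[z]:
  z^5 + 8z^4 − 32z^3 − 336z^2 − 144z + 1728 = (z − 2)(z^4 + 10z^3 + 35z^2 + 110z + 264) + (−47z^3 − 376z^2 − 188z + 2256)
  z^4 + 10z^3 + 35z^2 + 110z + 264 = (−(1/47)z − 2/47)(−47z^3 − 376z^2 − 188z + 2256) + (15z^2 + 150z + 360)
  −47z^3 − 376z^2 − 188z + 2256 = (−(47/15)z + 94/15)(15z^2 + 150z + 360) + (0)
Last nonzero remainder: 15z^2 + 150z + 360. Dividing through by 15 gives the monic gcd z^2 + 10z + 24.
Then lcm(f, g) = f·g / gcd(f, g); expanding and making the result monic gives the answer.

z^7 + 8z^6 − 21z^5 − 248z^4 − 496z^3 − 1968z^2 − 1584z + 19008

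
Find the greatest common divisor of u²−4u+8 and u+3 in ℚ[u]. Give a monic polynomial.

1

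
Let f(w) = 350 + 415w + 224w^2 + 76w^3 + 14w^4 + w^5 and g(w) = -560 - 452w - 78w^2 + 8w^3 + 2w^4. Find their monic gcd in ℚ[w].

Euclidean algorithm in ℚ[w]:
  w^5 + 14w^4 + 76w^3 + 224w^2 + 415w + 350 = ((1/2)w + 5)(2w^4 + 8w^3 - 78w^2 - 452w - 560) + (75w^3 + 840w^2 + 2955w + 3150)
  2w^4 + 8w^3 - 78w^2 - 452w - 560 = ((2/75)w - 24/125)(75w^3 + 840w^2 + 2955w + 3150) + ((112/25)w^2 + (784/25)w + 224/5)
  75w^3 + 840w^2 + 2955w + 3150 = ((1875/112)w + 1125/16)((112/25)w^2 + (784/25)w + 224/5) + (0)
Last nonzero remainder: (112/25)w^2 + (784/25)w + 224/5. Dividing through by 112/25 gives the monic gcd w^2 + 7w + 10.

10 + 7w + w^2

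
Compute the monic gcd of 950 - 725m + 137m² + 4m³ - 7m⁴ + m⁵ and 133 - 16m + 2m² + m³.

Repeated division with remainder:
  m⁵ - 7m⁴ + 4m³ + 137m² - 725m + 950 = (m² - 9m + 38)(m³ + 2m² - 16m + 133) + (-216m² + 1080m - 4104)
  m³ + 2m² - 16m + 133 = (-(1/216)m - 7/216)(-216m² + 1080m - 4104) + (0)
Last nonzero remainder: -216m² + 1080m - 4104. Dividing through by -216 gives the monic gcd m² - 5m + 19.

19 - 5m + m²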